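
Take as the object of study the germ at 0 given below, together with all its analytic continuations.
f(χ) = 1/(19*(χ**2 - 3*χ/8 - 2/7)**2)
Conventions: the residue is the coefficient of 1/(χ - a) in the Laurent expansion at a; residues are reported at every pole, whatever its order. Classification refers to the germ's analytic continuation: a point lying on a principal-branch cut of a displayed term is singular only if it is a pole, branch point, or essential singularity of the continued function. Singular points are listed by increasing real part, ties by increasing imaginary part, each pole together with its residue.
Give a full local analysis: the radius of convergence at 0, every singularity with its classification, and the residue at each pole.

Denominator factor (χ**2 - 3*χ/8 - 2/7)^2: discriminant 575/448, real irrational roots 3/16 + (5/112)*sqrt(161) and 3/16 - (5/112)*sqrt(161); poles of order 2, moduli 3/16 + (5/112)*sqrt(161) and -3/16 + (5/112)*sqrt(161).
The radius of convergence is the smallest modulus among the singular points: -3/16 + (5/112)*sqrt(161).
The factor χ**2 - 3*χ/8 - 2/7 splits as (χ - a)(χ - a') with a = 3/16 - (5/112)*sqrt(161), a' = 3/16 + (5/112)*sqrt(161). At the order-2 pole a set g(χ) = (χ - a)^2*f(χ) = [1/19] / (χ - a')^2.
Order-2 pole: residue = g'(a); g'(3/16 - (5/112)*sqrt(161)) = (7168/1256375)*sqrt(161), so the residue is (7168/1256375)*sqrt(161).
The factor χ**2 - 3*χ/8 - 2/7 splits as (χ - a)(χ - a') with a = 3/16 + (5/112)*sqrt(161), a' = 3/16 - (5/112)*sqrt(161). At the order-2 pole a set g(χ) = (χ - a)^2*f(χ) = [1/19] / (χ - a')^2.
Order-2 pole: residue = g'(a); g'(3/16 + (5/112)*sqrt(161)) = -(7168/1256375)*sqrt(161), so the residue is -(7168/1256375)*sqrt(161).
List the singular points by increasing real part (a conjugate pair: the negative imaginary part first).

Radius of convergence at 0: -3/16 + (5/112)*sqrt(161).
At 3/16 - (5/112)*sqrt(161): a pole of order 2; residue (7168/1256375)*sqrt(161).
At 3/16 + (5/112)*sqrt(161): a pole of order 2; residue -(7168/1256375)*sqrt(161).


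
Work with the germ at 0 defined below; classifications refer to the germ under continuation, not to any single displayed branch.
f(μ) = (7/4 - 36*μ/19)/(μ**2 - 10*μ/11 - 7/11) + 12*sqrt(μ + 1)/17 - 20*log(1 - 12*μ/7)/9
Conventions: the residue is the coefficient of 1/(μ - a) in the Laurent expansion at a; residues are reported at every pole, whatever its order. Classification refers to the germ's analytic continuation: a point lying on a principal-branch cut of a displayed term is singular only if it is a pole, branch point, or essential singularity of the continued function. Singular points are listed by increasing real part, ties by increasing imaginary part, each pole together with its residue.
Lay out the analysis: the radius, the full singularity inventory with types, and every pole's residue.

Denominator factor (μ**2 - 10*μ/11 - 7/11): discriminant 408/121, real irrational roots 5/11 + (1/11)*sqrt(102) and 5/11 - (1/11)*sqrt(102); poles of order 1, moduli 5/11 + (1/11)*sqrt(102) and -5/11 + (1/11)*sqrt(102).
Branch term (12/17)*sqrt(1 - μ/(-1)): its argument vanishes at μ = -1, a square-root branch point, modulus 1.
Branch term (-20/9)*log(1 - μ/(7/12)): its argument vanishes at μ = 7/12, a logarithmic branch point, modulus 7/12.
The radius of convergence is the smallest modulus among the singular points: -5/11 + (1/11)*sqrt(102).
The branch terms are analytic at 5/11 - (1/11)*sqrt(102) and contribute nothing to the residue; only the rational part matters.
The factor μ**2 - 10*μ/11 - 7/11 splits as (μ - a)(μ - a') with a = 5/11 - (1/11)*sqrt(102), a' = 5/11 + (1/11)*sqrt(102). At the order-1 pole a set g(μ) = (μ - a)*(rational part) = [7/4 - 36*μ/19] / (μ - a').
Simple pole: residue = g(a) at a = 5/11 - (1/11)*sqrt(102), which is -18/19 - (743/15504)*sqrt(102).
The branch terms are analytic at 5/11 + (1/11)*sqrt(102) and contribute nothing to the residue; only the rational part matters.
The factor μ**2 - 10*μ/11 - 7/11 splits as (μ - a)(μ - a') with a = 5/11 + (1/11)*sqrt(102), a' = 5/11 - (1/11)*sqrt(102). At the order-1 pole a set g(μ) = (μ - a)*(rational part) = [7/4 - 36*μ/19] / (μ - a').
Simple pole: residue = g(a) at a = 5/11 + (1/11)*sqrt(102), which is -18/19 + (743/15504)*sqrt(102).
List the singular points by increasing real part (a conjugate pair: the negative imaginary part first).

Radius of convergence at 0: -5/11 + (1/11)*sqrt(102).
At -1: an algebraic (square-root) branch point.
At 5/11 - (1/11)*sqrt(102): a pole of order 1; residue -18/19 - (743/15504)*sqrt(102).
At 7/12: a logarithmic branch point.
At 5/11 + (1/11)*sqrt(102): a pole of order 1; residue -18/19 + (743/15504)*sqrt(102).


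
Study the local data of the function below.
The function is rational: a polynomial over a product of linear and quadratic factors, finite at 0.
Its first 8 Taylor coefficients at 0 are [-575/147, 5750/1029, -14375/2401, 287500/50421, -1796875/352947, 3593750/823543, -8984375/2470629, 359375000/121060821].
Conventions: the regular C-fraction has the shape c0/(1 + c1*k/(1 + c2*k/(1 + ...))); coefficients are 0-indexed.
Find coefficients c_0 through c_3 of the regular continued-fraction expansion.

The regular C-fraction coefficients are [-575/147, 10/7, -5/14, 5/14].

Taylor coefficients (read off): a_0 = -575/147, a_1 = 5750/1029, a_2 = -14375/2401, a_3 = 287500/50421.
c0 = a_0 = -575/147. Peel one level at a time: if S = 1 + c*k/S' with S'(0) = 1, then c is the k-coefficient of S and S' = c*k/(S - 1).
S_1 = c0/f = 1 + (10/7)*k + (25/49)*k^2 + ...; c1 = 10/7.
S_2 = c1*k/(S_1 - 1) = 1 + (-5/14)*k + (25/196)*k^2 + ...; c2 = -5/14.
S_3 = c2*k/(S_2 - 1) = 1 + (5/14)*k + ...; c3 = 5/14.


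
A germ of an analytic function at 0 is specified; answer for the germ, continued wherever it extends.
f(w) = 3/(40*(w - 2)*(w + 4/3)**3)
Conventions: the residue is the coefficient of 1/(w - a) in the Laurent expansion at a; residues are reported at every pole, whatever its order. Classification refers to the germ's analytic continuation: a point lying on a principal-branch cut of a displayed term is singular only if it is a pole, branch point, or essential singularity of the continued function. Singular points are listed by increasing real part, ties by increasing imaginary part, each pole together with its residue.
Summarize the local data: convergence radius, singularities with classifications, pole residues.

Radius of convergence at 0: 4/3.
At -4/3: a pole of order 3; residue -81/40000.
At 2: a pole of order 1; residue 81/40000.

Denominator factor (w - 2): pole of order 1 at 2, modulus 2.
Denominator factor (w + 4/3)^3: pole of order 3 at -4/3, modulus 4/3.
The radius of convergence is the smallest modulus among the singular points: 4/3.
At the order-3 pole -4/3 set g(w) = (w - (-4/3))^3*f(w) = 3/(40*(w - 2)).
Order-3 pole: residue = g''(a)/2; g''(-4/3) = -81/20000, so the residue is -81/40000.
At the order-1 pole 2 set g(w) = (w - (2))*f(w) = 3/(40*(w + 4/3)**3).
Simple pole: residue = g(a) at a = 2, which is 81/40000.
List the singular points by increasing real part (a conjugate pair: the negative imaginary part first).


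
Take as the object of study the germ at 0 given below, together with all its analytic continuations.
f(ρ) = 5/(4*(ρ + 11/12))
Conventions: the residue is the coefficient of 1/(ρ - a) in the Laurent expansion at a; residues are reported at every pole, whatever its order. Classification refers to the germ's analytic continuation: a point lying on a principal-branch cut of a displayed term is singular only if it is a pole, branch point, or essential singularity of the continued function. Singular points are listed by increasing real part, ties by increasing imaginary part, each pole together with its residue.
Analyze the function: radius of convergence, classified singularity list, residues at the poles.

Denominator factor (ρ + 11/12): pole of order 1 at -11/12, modulus 11/12.
The radius of convergence is the smallest modulus among the singular points: 11/12.
At the order-1 pole -11/12 set g(ρ) = (ρ - (-11/12))*f(ρ) = 5/4.
Simple pole: residue = g(a) at a = -11/12, which is 5/4.

Radius of convergence at 0: 11/12.
At -11/12: a pole of order 1; residue 5/4.


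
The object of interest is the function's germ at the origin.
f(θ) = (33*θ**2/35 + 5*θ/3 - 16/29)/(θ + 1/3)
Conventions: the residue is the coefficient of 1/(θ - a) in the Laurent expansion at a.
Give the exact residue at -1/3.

The residue is -9158/9135.

At the order-1 pole -1/3 set g(θ) = (θ - (-1/3))*f(θ) = 33*θ**2/35 + 5*θ/3 - 16/29.
Simple pole: residue = g(a) at a = -1/3, which is -9158/9135.


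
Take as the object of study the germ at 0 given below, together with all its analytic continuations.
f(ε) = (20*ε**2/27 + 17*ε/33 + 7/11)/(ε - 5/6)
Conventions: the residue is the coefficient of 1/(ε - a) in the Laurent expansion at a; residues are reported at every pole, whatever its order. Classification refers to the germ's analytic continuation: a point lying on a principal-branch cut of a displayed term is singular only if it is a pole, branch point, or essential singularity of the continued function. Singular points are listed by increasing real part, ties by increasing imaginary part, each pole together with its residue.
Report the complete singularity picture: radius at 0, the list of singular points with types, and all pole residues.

Denominator factor (ε - 5/6): pole of order 1 at 5/6, modulus 5/6.
The radius of convergence is the smallest modulus among the singular points: 5/6.
At the order-1 pole 5/6 set g(ε) = (ε - (5/6))*f(ε) = 20*ε**2/27 + 17*ε/33 + 7/11.
Simple pole: residue = g(a) at a = 5/6, which is 8447/5346.

Radius of convergence at 0: 5/6.
At 5/6: a pole of order 1; residue 8447/5346.


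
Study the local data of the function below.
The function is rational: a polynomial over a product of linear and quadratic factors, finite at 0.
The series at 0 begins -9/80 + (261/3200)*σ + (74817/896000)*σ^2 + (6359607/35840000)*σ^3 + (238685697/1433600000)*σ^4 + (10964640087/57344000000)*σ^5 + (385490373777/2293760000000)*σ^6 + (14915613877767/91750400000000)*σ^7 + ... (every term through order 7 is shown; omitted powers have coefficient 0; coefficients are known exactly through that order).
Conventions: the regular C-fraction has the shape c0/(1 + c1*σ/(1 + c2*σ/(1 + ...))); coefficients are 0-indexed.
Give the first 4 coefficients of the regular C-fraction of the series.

The regular C-fraction coefficients are [-9/80, 29/40, -355/203, -148677/230608].

Taylor coefficients (read off): a_0 = -9/80, a_1 = 261/3200, a_2 = 74817/896000, a_3 = 6359607/35840000.
c0 = a_0 = -9/80. Peel one level at a time: if S = 1 + c*σ/S' with S'(0) = 1, then c is the σ-coefficient of S and S' = c*σ/(S - 1).
S_1 = c0/f = 1 + (29/40)*σ + (71/56)*σ^2 + ...; c1 = 29/40.
S_2 = c1*σ/(S_1 - 1) = 1 + (-355/203)*σ + (-743385/659344)*σ^2 + ...; c2 = -355/203.
S_3 = c2*σ/(S_2 - 1) = 1 + (-148677/230608)*σ + ...; c3 = -148677/230608.


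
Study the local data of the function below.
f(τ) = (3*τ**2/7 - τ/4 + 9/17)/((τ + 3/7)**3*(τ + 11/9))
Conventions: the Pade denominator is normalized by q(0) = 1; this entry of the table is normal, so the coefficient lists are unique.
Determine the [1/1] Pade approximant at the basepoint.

The Pade approximant has numerator coefficients [1029/187, -2511365/150348]; denominator coefficients [1, 1328378/252791].

Taylor coefficients needed (expand at 0): a_0 = 1029/187, a_1 = -1126069/24684, a_2 = 32545261/135762.
Write the denominator as Q(τ) = 1 + q1*τ. Requiring Q*f - P = O(τ^3) with deg P <= 1 kills the coefficients of τ^2..τ^2 in Q*f:
  τ^2: a_2 + q1*a_1 = 0, i.e. 32545261/135762 + (-1126069/24684)*q1 = 0.
Solving this linear system: q1 = 1328378/252791.
The numerator is Q*f truncated at degree 1: P0 = a_0 = 1029/187; P1 = a_1 + q1*a_0 = -2511365/150348.


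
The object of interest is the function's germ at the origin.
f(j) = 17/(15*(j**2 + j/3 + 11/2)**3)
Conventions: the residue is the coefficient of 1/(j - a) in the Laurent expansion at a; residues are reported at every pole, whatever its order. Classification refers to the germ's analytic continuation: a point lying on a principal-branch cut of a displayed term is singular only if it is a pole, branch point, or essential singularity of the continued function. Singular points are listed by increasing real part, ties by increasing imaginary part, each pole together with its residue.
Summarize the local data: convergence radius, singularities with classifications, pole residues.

Denominator factor (j**2 + j/3 + 11/2)^3: discriminant -197/9, complex-conjugate roots (-1/6) + ((1/6)*sqrt(197))*i and (-1/6) - ((1/6)*sqrt(197))*i; poles of order 3, moduli (1/2)*sqrt(22) and (1/2)*sqrt(22).
The radius of convergence is the smallest modulus among the singular points: (1/2)*sqrt(22).
The factor j**2 + j/3 + 11/2 splits as (j - a)(j - a') with a = (-1/6) - ((1/6)*sqrt(197))*i, a' = (-1/6) + ((1/6)*sqrt(197))*i. At the order-3 pole a set g(j) = (j - a)^3*f(j) = [17/15] / (j - a')^3.
Order-3 pole: residue = g''(a)/2; g''((-1/6) - ((1/6)*sqrt(197))*i) = ((16524/38226865)*sqrt(197))*i, so the residue is ((8262/38226865)*sqrt(197))*i.
The factor j**2 + j/3 + 11/2 splits as (j - a)(j - a') with a = (-1/6) + ((1/6)*sqrt(197))*i, a' = (-1/6) - ((1/6)*sqrt(197))*i. At the order-3 pole a set g(j) = (j - a)^3*f(j) = [17/15] / (j - a')^3.
Order-3 pole: residue = g''(a)/2; g''((-1/6) + ((1/6)*sqrt(197))*i) = -((16524/38226865)*sqrt(197))*i, so the residue is -((8262/38226865)*sqrt(197))*i.
List the singular points by increasing real part (a conjugate pair: the negative imaginary part first).

Radius of convergence at 0: (1/2)*sqrt(22).
At (-1/6) - ((1/6)*sqrt(197))*i: a pole of order 3; residue ((8262/38226865)*sqrt(197))*i.
At (-1/6) + ((1/6)*sqrt(197))*i: a pole of order 3; residue -((8262/38226865)*sqrt(197))*i.


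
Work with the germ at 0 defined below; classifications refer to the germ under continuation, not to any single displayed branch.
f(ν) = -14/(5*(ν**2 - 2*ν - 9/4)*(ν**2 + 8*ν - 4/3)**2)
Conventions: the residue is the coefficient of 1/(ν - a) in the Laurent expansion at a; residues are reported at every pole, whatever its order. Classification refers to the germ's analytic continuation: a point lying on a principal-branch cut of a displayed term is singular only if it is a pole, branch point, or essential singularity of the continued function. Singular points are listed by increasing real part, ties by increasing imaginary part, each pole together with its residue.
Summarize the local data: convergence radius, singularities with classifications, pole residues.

Denominator factor (ν**2 + 8*ν - 4/3)^2: discriminant 208/3, real irrational roots -4 + (2/3)*sqrt(39) and -4 - (2/3)*sqrt(39); poles of order 2, moduli -4 + (2/3)*sqrt(39) and 4 + (2/3)*sqrt(39).
Denominator factor (ν**2 - 2*ν - 9/4): discriminant 13, real irrational roots 1 + (1/2)*sqrt(13) and 1 - (1/2)*sqrt(13); poles of order 1, moduli 1 + (1/2)*sqrt(13) and -1 + (1/2)*sqrt(13).
The radius of convergence is the smallest modulus among the singular points: -4 + (2/3)*sqrt(39).
The factor ν**2 + 8*ν - 4/3 splits as (ν - a)(ν - a') with a = -4 - (2/3)*sqrt(39), a' = -4 + (2/3)*sqrt(39). At the order-2 pole a set g(ν) = (ν - a)^2*f(ν) = [-14/(5*(ν**2 - 2*ν - 9/4))] / (ν - a')^2.
Order-2 pole: residue = g'(a); g'(-4 - (2/3)*sqrt(39)) = -6338304/878470321 + (663870249/593845936996)*sqrt(39), so the residue is -6338304/878470321 + (663870249/593845936996)*sqrt(39).
The factor ν**2 - 2*ν - 9/4 splits as (ν - a)(ν - a') with a = 1 - (1/2)*sqrt(13), a' = 1 + (1/2)*sqrt(13). At the order-1 pole a set g(ν) = (ν - a)*f(ν) = [-14/(5*(ν**2 + 8*ν - 4/3)**2)] / (ν - a').
Simple pole: residue = g(a) at a = 1 - (1/2)*sqrt(13), which is 6338304/878470321 + (128945376/57100570865)*sqrt(13).
The factor ν**2 + 8*ν - 4/3 splits as (ν - a)(ν - a') with a = -4 + (2/3)*sqrt(39), a' = -4 - (2/3)*sqrt(39). At the order-2 pole a set g(ν) = (ν - a)^2*f(ν) = [-14/(5*(ν**2 - 2*ν - 9/4))] / (ν - a')^2.
Order-2 pole: residue = g'(a); g'(-4 + (2/3)*sqrt(39)) = -6338304/878470321 - (663870249/593845936996)*sqrt(39), so the residue is -6338304/878470321 - (663870249/593845936996)*sqrt(39).
The factor ν**2 - 2*ν - 9/4 splits as (ν - a)(ν - a') with a = 1 + (1/2)*sqrt(13), a' = 1 - (1/2)*sqrt(13). At the order-1 pole a set g(ν) = (ν - a)*f(ν) = [-14/(5*(ν**2 + 8*ν - 4/3)**2)] / (ν - a').
Simple pole: residue = g(a) at a = 1 + (1/2)*sqrt(13), which is 6338304/878470321 - (128945376/57100570865)*sqrt(13).
List the singular points by increasing real part (a conjugate pair: the negative imaginary part first).

Radius of convergence at 0: -4 + (2/3)*sqrt(39).
At -4 - (2/3)*sqrt(39): a pole of order 2; residue -6338304/878470321 + (663870249/593845936996)*sqrt(39).
At 1 - (1/2)*sqrt(13): a pole of order 1; residue 6338304/878470321 + (128945376/57100570865)*sqrt(13).
At -4 + (2/3)*sqrt(39): a pole of order 2; residue -6338304/878470321 - (663870249/593845936996)*sqrt(39).
At 1 + (1/2)*sqrt(13): a pole of order 1; residue 6338304/878470321 - (128945376/57100570865)*sqrt(13).


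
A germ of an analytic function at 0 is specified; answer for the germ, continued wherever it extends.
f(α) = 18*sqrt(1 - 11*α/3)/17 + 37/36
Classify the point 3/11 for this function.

The point is an algebraic (square-root) branch point.

The term (18/17)*sqrt(1 - α/(3/11)) has argument 1 - 3/11/(3/11) = 0 at 3/11: a square-root (algebraic, two-sheeted) branch point; the remaining terms are analytic or single-valued there.


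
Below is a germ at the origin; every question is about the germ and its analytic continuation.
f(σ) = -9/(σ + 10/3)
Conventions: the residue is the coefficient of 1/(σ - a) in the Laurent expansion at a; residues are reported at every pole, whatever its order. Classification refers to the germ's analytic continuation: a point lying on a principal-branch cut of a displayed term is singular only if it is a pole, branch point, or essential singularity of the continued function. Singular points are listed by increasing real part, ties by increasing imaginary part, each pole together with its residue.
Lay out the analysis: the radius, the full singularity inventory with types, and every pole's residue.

Radius of convergence at 0: 10/3.
At -10/3: a pole of order 1; residue -9.

Denominator factor (σ + 10/3): pole of order 1 at -10/3, modulus 10/3.
The radius of convergence is the smallest modulus among the singular points: 10/3.
At the order-1 pole -10/3 set g(σ) = (σ - (-10/3))*f(σ) = -9.
Simple pole: residue = g(a) at a = -10/3, which is -9.


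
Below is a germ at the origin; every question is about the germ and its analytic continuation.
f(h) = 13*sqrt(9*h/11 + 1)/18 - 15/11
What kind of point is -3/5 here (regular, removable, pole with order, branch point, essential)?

There is no denominator, hence no pole anywhere.
Branch term sqrt(1 - h/(-11/9)): argument at -3/5 is 28/55, nonzero, so -3/5 is not its branch point (a point on a principal cut is still regular for the continued germ).
So the germ continues analytically to -3/5.

The point is a regular point.


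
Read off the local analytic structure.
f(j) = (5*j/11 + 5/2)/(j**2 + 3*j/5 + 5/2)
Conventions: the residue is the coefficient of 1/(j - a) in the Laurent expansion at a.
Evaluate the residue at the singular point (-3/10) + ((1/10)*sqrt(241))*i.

The factor j**2 + 3*j/5 + 5/2 splits as (j - a)(j - a') with a = (-3/10) + ((1/10)*sqrt(241))*i, a' = (-3/10) - ((1/10)*sqrt(241))*i. At the order-1 pole a set g(j) = (j - a)*f(j) = [5*j/11 + 5/2] / (j - a').
Simple pole: residue = g(a) at a = (-3/10) + ((1/10)*sqrt(241))*i, which is (5/22) - ((130/2651)*sqrt(241))*i.

The residue is (5/22) - ((130/2651)*sqrt(241))*i.


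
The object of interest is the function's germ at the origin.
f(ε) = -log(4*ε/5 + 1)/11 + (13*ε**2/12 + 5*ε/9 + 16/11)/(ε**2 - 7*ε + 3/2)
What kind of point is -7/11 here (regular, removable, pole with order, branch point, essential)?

Denominator factors: ε**2 - 7*ε + 3/2 = 1539/242 at ε = -7/11 — none vanishes.
Branch term log(1 - ε/(-5/4)): argument at -7/11 is 27/55, nonzero, so -7/11 is not its branch point (a point on a principal cut is still regular for the continued germ).
So the germ continues analytically to -7/11.

The point is a regular point.


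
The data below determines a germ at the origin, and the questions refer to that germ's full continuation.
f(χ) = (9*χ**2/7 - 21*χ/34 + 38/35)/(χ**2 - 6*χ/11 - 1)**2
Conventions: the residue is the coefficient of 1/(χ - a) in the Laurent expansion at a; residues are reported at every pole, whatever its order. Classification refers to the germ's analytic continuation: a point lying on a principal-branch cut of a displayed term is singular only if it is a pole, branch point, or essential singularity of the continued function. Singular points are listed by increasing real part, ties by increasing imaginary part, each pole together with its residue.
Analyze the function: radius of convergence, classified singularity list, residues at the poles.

Radius of convergence at 0: -3/11 + (1/11)*sqrt(130).
At 3/11 - (1/11)*sqrt(130): a pole of order 2; residue -(6413/884000)*sqrt(130).
At 3/11 + (1/11)*sqrt(130): a pole of order 2; residue (6413/884000)*sqrt(130).

Denominator factor (χ**2 - 6*χ/11 - 1)^2: discriminant 520/121, real irrational roots 3/11 + (1/11)*sqrt(130) and 3/11 - (1/11)*sqrt(130); poles of order 2, moduli 3/11 + (1/11)*sqrt(130) and -3/11 + (1/11)*sqrt(130).
The radius of convergence is the smallest modulus among the singular points: -3/11 + (1/11)*sqrt(130).
The factor χ**2 - 6*χ/11 - 1 splits as (χ - a)(χ - a') with a = 3/11 - (1/11)*sqrt(130), a' = 3/11 + (1/11)*sqrt(130). At the order-2 pole a set g(χ) = (χ - a)^2*f(χ) = [9*χ**2/7 - 21*χ/34 + 38/35] / (χ - a')^2.
Order-2 pole: residue = g'(a); g'(3/11 - (1/11)*sqrt(130)) = -(6413/884000)*sqrt(130), so the residue is -(6413/884000)*sqrt(130).
The factor χ**2 - 6*χ/11 - 1 splits as (χ - a)(χ - a') with a = 3/11 + (1/11)*sqrt(130), a' = 3/11 - (1/11)*sqrt(130). At the order-2 pole a set g(χ) = (χ - a)^2*f(χ) = [9*χ**2/7 - 21*χ/34 + 38/35] / (χ - a')^2.
Order-2 pole: residue = g'(a); g'(3/11 + (1/11)*sqrt(130)) = (6413/884000)*sqrt(130), so the residue is (6413/884000)*sqrt(130).
List the singular points by increasing real part (a conjugate pair: the negative imaginary part first).


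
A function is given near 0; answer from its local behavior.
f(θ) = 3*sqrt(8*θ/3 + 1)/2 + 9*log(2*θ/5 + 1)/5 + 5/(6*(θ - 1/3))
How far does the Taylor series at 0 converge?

The radius of convergence is 1/3.

Denominator factor (θ - 1/3): pole of order 1 at 1/3, modulus 1/3.
Branch term (9/5)*log(1 - θ/(-5/2)): its argument vanishes at θ = -5/2, a logarithmic branch point, modulus 5/2.
Branch term (3/2)*sqrt(1 - θ/(-3/8)): its argument vanishes at θ = -3/8, a square-root branch point, modulus 3/8.
The radius of convergence is the smallest modulus among the singular points: 1/3.


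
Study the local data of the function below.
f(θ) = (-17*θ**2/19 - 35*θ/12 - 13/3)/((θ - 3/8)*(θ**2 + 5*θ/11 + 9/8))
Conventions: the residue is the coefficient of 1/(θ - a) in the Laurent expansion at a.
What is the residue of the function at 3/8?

The residue is -222827/57627.

At the order-1 pole 3/8 set g(θ) = (θ - (3/8))*f(θ) = (-17*θ**2/19 - 35*θ/12 - 13/3)/(θ**2 + 5*θ/11 + 9/8).
Simple pole: residue = g(a) at a = 3/8, which is -222827/57627.


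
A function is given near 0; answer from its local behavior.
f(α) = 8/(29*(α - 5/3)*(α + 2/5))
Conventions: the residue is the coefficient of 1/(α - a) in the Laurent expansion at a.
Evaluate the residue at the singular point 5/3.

At the order-1 pole 5/3 set g(α) = (α - (5/3))*f(α) = 8/(29*(α + 2/5)).
Simple pole: residue = g(a) at a = 5/3, which is 120/899.

The residue is 120/899.


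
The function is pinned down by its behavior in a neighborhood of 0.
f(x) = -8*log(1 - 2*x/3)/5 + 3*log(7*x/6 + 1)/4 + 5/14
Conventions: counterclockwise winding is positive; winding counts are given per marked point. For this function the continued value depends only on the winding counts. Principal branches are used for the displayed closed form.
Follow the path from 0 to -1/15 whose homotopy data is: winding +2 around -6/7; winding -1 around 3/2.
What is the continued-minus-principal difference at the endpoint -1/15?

Continued minus principal equals (31/5)*pi*i.

The rational part is single-valued and drops out of the difference; each branch term changes only by its own monodromy.
(3/4)*log(1 - x/(-6/7)): each positive loop around -6/7 adds 2*pi*i to the log, so winding +2 contributes (3/4)*(2)*2*pi*i = (3)*pi*i.
(-8/5)*log(1 - x/(3/2)): each positive loop around 3/2 adds 2*pi*i to the log, so winding -1 contributes (-8/5)*(-1)*2*pi*i = (16/5)*pi*i.
Summing the contributions at x = -1/15 gives (31/5)*pi*i.


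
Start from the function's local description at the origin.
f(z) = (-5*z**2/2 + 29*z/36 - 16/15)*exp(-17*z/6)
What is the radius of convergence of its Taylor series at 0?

The factor exp(-17*z/6) is entire and contributes no finite singular point.
The polynomial part has no poles.
No finite singular points: the Taylor series at 0 converges everywhere.

The radius of convergence is infinite.


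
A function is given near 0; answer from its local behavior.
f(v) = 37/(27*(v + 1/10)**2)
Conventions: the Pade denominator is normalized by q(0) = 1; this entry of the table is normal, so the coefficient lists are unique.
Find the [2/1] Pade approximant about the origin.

The Pade approximant has numerator coefficients [3700/27, -74000/81, 370000/81]; denominator coefficients [1, 40/3].

Taylor coefficients needed (expand at 0): a_0 = 3700/27, a_1 = -74000/27, a_2 = 370000/9, a_3 = -14800000/27.
Write the denominator as Q(v) = 1 + q1*v. Requiring Q*f - P = O(v^4) with deg P <= 2 kills the coefficients of v^3..v^3 in Q*f:
  v^3: a_3 + q1*a_2 = 0, i.e. -14800000/27 + (370000/9)*q1 = 0.
Solving this linear system: q1 = 40/3.
The numerator is Q*f truncated at degree 2: P0 = a_0 = 3700/27; P1 = a_1 + q1*a_0 = -74000/81; P2 = a_2 + q1*a_1 = 370000/81.


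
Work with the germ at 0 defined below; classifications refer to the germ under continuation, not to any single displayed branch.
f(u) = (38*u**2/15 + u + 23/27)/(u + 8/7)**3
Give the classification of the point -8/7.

The denominator factor u + 8/7 vanishes at -8/7 and appears to the power 3; the numerator there equals 19963/6615, nonzero, and no other factor vanishes.
Hence a pole whose order is the multiplicity, 3.

The point is a pole of order 3.


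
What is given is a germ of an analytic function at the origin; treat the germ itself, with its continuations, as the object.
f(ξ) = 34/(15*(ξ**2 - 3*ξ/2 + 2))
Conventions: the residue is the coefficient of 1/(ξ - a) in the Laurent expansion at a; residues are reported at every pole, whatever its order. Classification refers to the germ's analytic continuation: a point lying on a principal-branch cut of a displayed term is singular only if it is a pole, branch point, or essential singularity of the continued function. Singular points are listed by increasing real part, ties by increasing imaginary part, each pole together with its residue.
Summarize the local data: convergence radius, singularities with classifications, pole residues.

Radius of convergence at 0: sqrt(2).
At (3/4) - ((1/4)*sqrt(23))*i: a pole of order 1; residue ((68/345)*sqrt(23))*i.
At (3/4) + ((1/4)*sqrt(23))*i: a pole of order 1; residue -((68/345)*sqrt(23))*i.

Denominator factor (ξ**2 - 3*ξ/2 + 2): discriminant -23/4, complex-conjugate roots (3/4) + ((1/4)*sqrt(23))*i and (3/4) - ((1/4)*sqrt(23))*i; poles of order 1, moduli sqrt(2) and sqrt(2).
The radius of convergence is the smallest modulus among the singular points: sqrt(2).
The factor ξ**2 - 3*ξ/2 + 2 splits as (ξ - a)(ξ - a') with a = (3/4) - ((1/4)*sqrt(23))*i, a' = (3/4) + ((1/4)*sqrt(23))*i. At the order-1 pole a set g(ξ) = (ξ - a)*f(ξ) = [34/15] / (ξ - a').
Simple pole: residue = g(a) at a = (3/4) - ((1/4)*sqrt(23))*i, which is ((68/345)*sqrt(23))*i.
The factor ξ**2 - 3*ξ/2 + 2 splits as (ξ - a)(ξ - a') with a = (3/4) + ((1/4)*sqrt(23))*i, a' = (3/4) - ((1/4)*sqrt(23))*i. At the order-1 pole a set g(ξ) = (ξ - a)*f(ξ) = [34/15] / (ξ - a').
Simple pole: residue = g(a) at a = (3/4) + ((1/4)*sqrt(23))*i, which is -((68/345)*sqrt(23))*i.
List the singular points by increasing real part (a conjugate pair: the negative imaginary part first).


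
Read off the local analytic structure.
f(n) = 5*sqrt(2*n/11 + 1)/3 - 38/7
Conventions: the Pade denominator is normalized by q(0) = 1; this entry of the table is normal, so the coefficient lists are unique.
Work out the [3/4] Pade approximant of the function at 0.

Taylor coefficients needed (expand at 0): a_0 = -79/21, a_1 = 5/33, a_2 = -5/726, a_3 = 5/7986, a_4 = -25/351384, a_5 = 35/3865224, a_6 = -35/28344976, a_7 = 5/28344976.
Write the denominator as Q(n) = 1 + q1*n + q2*n^2 + q3*n^3 + q4*n^4. Requiring Q*f - P = O(n^8) with deg P <= 3 kills the coefficients of n^4..n^7 in Q*f:
  n^4: a_4 + q1*a_3 + q2*a_2 + q3*a_1 + q4*a_0 = 0, i.e. -25/351384 + (5/7986)*q1 + (-5/726)*q2 + (5/33)*q3 + (-79/21)*q4 = 0.
  n^5: a_5 + q1*a_4 + q2*a_3 + q3*a_2 + q4*a_1 = 0, i.e. 35/3865224 + (-25/351384)*q1 + (5/7986)*q2 + (-5/726)*q3 + (5/33)*q4 = 0.
  n^6: a_6 + q1*a_5 + q2*a_4 + q3*a_3 + q4*a_2 = 0, i.e. -35/28344976 + (35/3865224)*q1 + (-25/351384)*q2 + (5/7986)*q3 + (-5/726)*q4 = 0.
  n^7: a_7 + q1*a_6 + q2*a_5 + q3*a_4 + q4*a_3 = 0, i.e. 5/28344976 + (-35/28344976)*q1 + (35/3865224)*q2 + (-25/351384)*q3 + (5/7986)*q4 = 0.
Solving this linear system: q1 = 358/1441, q2 = 240/15851, q3 = 13/174361, q4 = -35/15343768.
The numerator is Q*f truncated at degree 3: P0 = a_0 = -79/21; P1 = a_1 + q1*a_0 = -7899/10087; P2 = a_2 + q1*a_1 + q2*a_0 = -5815/221914; P3 = a_3 + q1*a_2 + q2*a_1 + q3*a_0 = 2267/2441054.

The Pade approximant has numerator coefficients [-79/21, -7899/10087, -5815/221914, 2267/2441054]; denominator coefficients [1, 358/1441, 240/15851, 13/174361, -35/15343768].


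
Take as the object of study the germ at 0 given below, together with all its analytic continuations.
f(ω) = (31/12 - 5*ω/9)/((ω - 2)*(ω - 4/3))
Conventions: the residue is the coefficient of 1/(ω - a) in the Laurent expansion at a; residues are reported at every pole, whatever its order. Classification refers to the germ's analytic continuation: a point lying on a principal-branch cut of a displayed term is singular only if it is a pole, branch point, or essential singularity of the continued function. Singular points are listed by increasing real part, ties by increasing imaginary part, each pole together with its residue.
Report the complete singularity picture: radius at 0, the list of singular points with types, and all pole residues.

Radius of convergence at 0: 4/3.
At 4/3: a pole of order 1; residue -199/72.
At 2: a pole of order 1; residue 53/24.

Denominator factor (ω - 4/3): pole of order 1 at 4/3, modulus 4/3.
Denominator factor (ω - 2): pole of order 1 at 2, modulus 2.
The radius of convergence is the smallest modulus among the singular points: 4/3.
At the order-1 pole 4/3 set g(ω) = (ω - (4/3))*f(ω) = (31/12 - 5*ω/9)/(ω - 2).
Simple pole: residue = g(a) at a = 4/3, which is -199/72.
At the order-1 pole 2 set g(ω) = (ω - (2))*f(ω) = (31/12 - 5*ω/9)/(ω - 4/3).
Simple pole: residue = g(a) at a = 2, which is 53/24.
List the singular points by increasing real part (a conjugate pair: the negative imaginary part first).


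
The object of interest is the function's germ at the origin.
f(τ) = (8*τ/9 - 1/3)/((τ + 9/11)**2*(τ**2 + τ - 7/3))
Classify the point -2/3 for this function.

Denominator factors: τ**2 + τ - 7/3 = -23/9 at τ = -2/3; τ + 9/11 = 5/33 at τ = -2/3 — none vanishes.
So the germ continues analytically to -2/3.

The point is a regular point.


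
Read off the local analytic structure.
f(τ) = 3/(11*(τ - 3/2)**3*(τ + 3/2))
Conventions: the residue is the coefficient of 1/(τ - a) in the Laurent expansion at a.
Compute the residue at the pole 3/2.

The residue is 1/99.

At the order-3 pole 3/2 set g(τ) = (τ - (3/2))^3*f(τ) = 3/(11*(τ + 3/2)).
Order-3 pole: residue = g''(a)/2; g''(3/2) = 2/99, so the residue is 1/99.


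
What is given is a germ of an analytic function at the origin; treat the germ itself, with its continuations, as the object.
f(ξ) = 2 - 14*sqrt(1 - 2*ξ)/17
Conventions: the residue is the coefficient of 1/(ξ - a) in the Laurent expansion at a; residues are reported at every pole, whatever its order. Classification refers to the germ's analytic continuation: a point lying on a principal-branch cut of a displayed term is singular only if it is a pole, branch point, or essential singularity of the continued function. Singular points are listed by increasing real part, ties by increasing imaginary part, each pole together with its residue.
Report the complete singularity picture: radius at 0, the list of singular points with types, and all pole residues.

Branch term (-14/17)*sqrt(1 - ξ/(1/2)): its argument vanishes at ξ = 1/2, a square-root branch point, modulus 1/2.
The radius of convergence is the smallest modulus among the singular points: 1/2.

Radius of convergence at 0: 1/2.
At 1/2: an algebraic (square-root) branch point.


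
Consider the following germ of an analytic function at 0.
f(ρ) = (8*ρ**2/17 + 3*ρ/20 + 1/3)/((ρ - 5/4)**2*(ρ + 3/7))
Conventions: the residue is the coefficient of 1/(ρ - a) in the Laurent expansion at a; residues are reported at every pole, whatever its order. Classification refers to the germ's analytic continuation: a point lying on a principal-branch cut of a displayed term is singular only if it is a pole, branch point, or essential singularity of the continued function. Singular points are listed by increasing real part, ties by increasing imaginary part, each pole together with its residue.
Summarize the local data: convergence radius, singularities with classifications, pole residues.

Denominator factor (ρ - 5/4)^2: pole of order 2 at 5/4, modulus 5/4.
Denominator factor (ρ + 3/7): pole of order 1 at -3/7, modulus 3/7.
The radius of convergence is the smallest modulus among the singular points: 3/7.
At the order-1 pole -3/7 set g(ρ) = (ρ - (-3/7))*f(ρ) = (8*ρ**2/17 + 3*ρ/20 + 1/3)/(ρ - 5/4)**2.
Simple pole: residue = g(a) at a = -3/7, which is 71068/563295.
At the order-2 pole 5/4 set g(ρ) = (ρ - (5/4))^2*f(ρ) = (8*ρ**2/17 + 3*ρ/20 + 1/3)/(ρ + 3/7).
Order-2 pole: residue = g'(a); g'(5/4) = 194012/563295, so the residue is 194012/563295.
List the singular points by increasing real part (a conjugate pair: the negative imaginary part first).

Radius of convergence at 0: 3/7.
At -3/7: a pole of order 1; residue 71068/563295.
At 5/4: a pole of order 2; residue 194012/563295.


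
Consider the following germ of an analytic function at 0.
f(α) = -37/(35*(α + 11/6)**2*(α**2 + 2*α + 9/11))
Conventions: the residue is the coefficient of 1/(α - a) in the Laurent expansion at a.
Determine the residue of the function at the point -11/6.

The residue is -1934064/288463.

At the order-2 pole -11/6 set g(α) = (α - (-11/6))^2*f(α) = -37/(35*(α**2 + 2*α + 9/11)).
Order-2 pole: residue = g'(a); g'(-11/6) = -1934064/288463, so the residue is -1934064/288463.


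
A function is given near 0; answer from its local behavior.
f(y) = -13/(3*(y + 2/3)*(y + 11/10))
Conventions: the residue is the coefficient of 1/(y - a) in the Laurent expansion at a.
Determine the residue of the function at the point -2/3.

At the order-1 pole -2/3 set g(y) = (y - (-2/3))*f(y) = -13/(3*(y + 11/10)).
Simple pole: residue = g(a) at a = -2/3, which is -10.

The residue is -10.


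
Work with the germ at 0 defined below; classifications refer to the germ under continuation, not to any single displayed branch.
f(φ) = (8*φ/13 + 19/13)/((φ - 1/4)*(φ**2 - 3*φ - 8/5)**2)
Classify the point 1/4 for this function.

The point is a pole of order 1.

The denominator factor φ - 1/4 vanishes at 1/4 and appears to the power 1; the numerator there equals 21/13, nonzero, and no other factor vanishes.
Hence a pole whose order is the multiplicity, 1.


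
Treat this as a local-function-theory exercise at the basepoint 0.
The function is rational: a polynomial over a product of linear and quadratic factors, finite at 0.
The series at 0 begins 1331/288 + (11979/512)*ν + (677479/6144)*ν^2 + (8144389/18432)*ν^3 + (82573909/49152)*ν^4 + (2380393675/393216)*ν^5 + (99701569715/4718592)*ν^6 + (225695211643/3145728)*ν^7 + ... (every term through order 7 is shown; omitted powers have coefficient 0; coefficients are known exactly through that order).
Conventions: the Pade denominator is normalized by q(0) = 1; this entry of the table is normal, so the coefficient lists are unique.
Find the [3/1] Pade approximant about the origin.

Taylor coefficients needed (read off): a_0 = 1331/288, a_1 = 11979/512, a_2 = 677479/6144, a_3 = 8144389/18432, a_4 = 82573909/49152.
Write the denominator as Q(ν) = 1 + q1*ν. Requiring Q*f - P = O(ν^5) with deg P <= 3 kills the coefficients of ν^4..ν^4 in Q*f:
  ν^4: a_4 + q1*a_3 = 0, i.e. 82573909/49152 + (8144389/18432)*q1 = 0.
Solving this linear system: q1 = -186117/48952.
The numerator is Q*f truncated at degree 3: P0 = a_0 = 1331/288; P1 = a_1 + q1*a_0 = 54750685/9398784; P2 = a_2 + q1*a_1 = 1602501373/75190272; P3 = a_3 + q1*a_2 = 20413053199/902283264.

The Pade approximant has numerator coefficients [1331/288, 54750685/9398784, 1602501373/75190272, 20413053199/902283264]; denominator coefficients [1, -186117/48952].


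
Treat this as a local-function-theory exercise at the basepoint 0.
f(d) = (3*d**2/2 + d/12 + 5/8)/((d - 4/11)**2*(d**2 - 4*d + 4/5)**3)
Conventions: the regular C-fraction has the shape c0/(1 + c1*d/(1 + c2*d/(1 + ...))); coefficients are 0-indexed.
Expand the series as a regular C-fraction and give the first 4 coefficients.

The regular C-fraction coefficients are [75625/8192, -619/30, 608989/74280, -12564615615/3015713528].

Taylor coefficients (expand at 0): a_0 = 75625/8192, a_1 = 9362375/49152, a_2 = 931352125/393216, a_3 = 46993375/2048.
c0 = a_0 = 75625/8192. Peel one level at a time: if S = 1 + c*d/S' with S'(0) = 1, then c is the d-coefficient of S and S' = c*d/(S - 1).
S_1 = c0/f = 1 + (-619/30)*d + (608989/3600)*d^2 + ...; c1 = -619/30.
S_2 = c1*d/(S_1 - 1) = 1 + (608989/74280)*d + (837641041/24522304)*d^2 + ...; c2 = 608989/74280.
S_3 = c2*d/(S_2 - 1) = 1 + (-12564615615/3015713528)*d + ...; c3 = -12564615615/3015713528.


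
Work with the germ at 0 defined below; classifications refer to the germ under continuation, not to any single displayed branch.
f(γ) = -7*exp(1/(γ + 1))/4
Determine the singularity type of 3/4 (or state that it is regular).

The point is a regular point.

There is no denominator, hence no pole anywhere.
The essential point of exp(1/(γ - (-1))) is -1, not 3/4.
So the germ continues analytically to 3/4.


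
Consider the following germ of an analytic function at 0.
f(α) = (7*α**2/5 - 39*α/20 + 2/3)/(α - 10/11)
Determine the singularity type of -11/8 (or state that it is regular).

The point is a regular point.

Denominator factors: α - 10/11 = -201/88 at α = -11/8 — none vanishes.
So the germ continues analytically to -11/8.


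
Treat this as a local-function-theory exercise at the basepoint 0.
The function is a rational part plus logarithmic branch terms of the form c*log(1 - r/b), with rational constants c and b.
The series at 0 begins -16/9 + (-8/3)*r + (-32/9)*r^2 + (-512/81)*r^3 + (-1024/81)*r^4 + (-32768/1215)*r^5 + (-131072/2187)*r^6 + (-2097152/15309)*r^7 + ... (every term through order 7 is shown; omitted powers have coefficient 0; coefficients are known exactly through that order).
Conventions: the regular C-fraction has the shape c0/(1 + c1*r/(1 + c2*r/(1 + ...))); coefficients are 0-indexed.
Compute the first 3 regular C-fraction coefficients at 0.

Taylor coefficients (read off): a_0 = -16/9, a_1 = -8/3, a_2 = -32/9.
c0 = a_0 = -16/9. Peel one level at a time: if S = 1 + c*r/S' with S'(0) = 1, then c is the r-coefficient of S and S' = c*r/(S - 1).
S_1 = c0/f = 1 + (-3/2)*r + (1/4)*r^2 + ...; c1 = -3/2.
S_2 = c1*r/(S_1 - 1) = 1 + (1/6)*r + ...; c2 = 1/6.

The regular C-fraction coefficients are [-16/9, -3/2, 1/6].
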